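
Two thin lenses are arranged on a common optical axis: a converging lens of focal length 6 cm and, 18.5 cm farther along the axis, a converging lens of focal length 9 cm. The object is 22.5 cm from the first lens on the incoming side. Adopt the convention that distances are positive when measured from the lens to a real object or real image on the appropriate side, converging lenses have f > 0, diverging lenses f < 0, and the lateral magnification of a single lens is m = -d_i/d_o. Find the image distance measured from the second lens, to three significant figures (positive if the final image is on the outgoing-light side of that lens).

Lens 1: 1/d_i1 = 1/f_1 - 1/d_o1 = 1/6 - 1/22.5 = 0.12222 cm^-1, so d_i1 = 8.182 cm.
The intermediate image is 8.182 cm to the right of lens 1, so d_o2 = L - d_i1 = 18.5 - 8.182 = 10.318 cm.
Lens 2: 1/d_i2 = 1/f_2 - 1/d_o2 = 1/9 - 1/(10.318) = 0.01419 cm^-1, so d_i2 = 70.448 cm.

70.4 cm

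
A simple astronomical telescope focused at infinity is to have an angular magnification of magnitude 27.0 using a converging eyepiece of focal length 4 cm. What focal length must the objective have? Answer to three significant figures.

108 cm

|M| = f_obj/|f_eye|, so f_obj = |M| x |f_eye| = 27.0 x 4 = 108.000 cm.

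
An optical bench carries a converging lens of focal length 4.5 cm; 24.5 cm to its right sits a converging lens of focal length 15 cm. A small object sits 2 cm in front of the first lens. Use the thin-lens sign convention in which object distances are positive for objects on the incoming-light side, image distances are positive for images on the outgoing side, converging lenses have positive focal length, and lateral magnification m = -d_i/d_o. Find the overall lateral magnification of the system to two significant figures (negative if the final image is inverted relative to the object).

-2.1

Lens 1: 1/d_i1 = 1/f_1 - 1/d_o1 = 1/4.5 - 1/2 = -0.27778 cm^-1, so d_i1 = -3.600 cm.
m_1 = -(-3.600)/2 = 1.8000.
With d_i1 < 0 the first image is virtual and lies on the object side; the object distance for lens 2 is d_o2 = 24.5 - (-3.600) = 28.100 cm.
Lens 2: 1/d_i2 = 1/f_2 - 1/d_o2 = 1/15 - 1/(28.100) = 0.03108 cm^-1, so d_i2 = 32.176 cm.
m_2 = -(32.176)/(28.100) = -1.1450.
Overall magnification: m = m_1 m_2 = -2.0611.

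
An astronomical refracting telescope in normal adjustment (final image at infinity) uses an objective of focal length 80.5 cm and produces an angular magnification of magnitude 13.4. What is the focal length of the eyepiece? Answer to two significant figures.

6.0 cm

|M| = f_obj/f_eye, so f_eye = f_obj/|M| = 80.5/13.4 = 6.007 cm.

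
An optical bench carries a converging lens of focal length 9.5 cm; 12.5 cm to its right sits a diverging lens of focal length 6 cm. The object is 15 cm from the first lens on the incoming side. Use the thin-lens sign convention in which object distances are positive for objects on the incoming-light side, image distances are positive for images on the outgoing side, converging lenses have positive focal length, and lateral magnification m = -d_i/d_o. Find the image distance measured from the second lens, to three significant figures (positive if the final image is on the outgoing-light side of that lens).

-10.9 cm

Lens 1: 1/d_i1 = 1/f_1 - 1/d_o1 = 1/9.5 - 1/15 = 0.03860 cm^-1, so d_i1 = 25.909 cm.
This image would form 25.909 cm past lens 1, i.e. 13.409 cm beyond lens 2, so it is a virtual object for lens 2: d_o2 = 12.5 - 25.909 = -13.409 cm.
Lens 2: 1/d_i2 = 1/f_2 - 1/d_o2 = 1/(-6) - 1/(-13.409) = -0.09209 cm^-1, so d_i2 = -10.859 cm.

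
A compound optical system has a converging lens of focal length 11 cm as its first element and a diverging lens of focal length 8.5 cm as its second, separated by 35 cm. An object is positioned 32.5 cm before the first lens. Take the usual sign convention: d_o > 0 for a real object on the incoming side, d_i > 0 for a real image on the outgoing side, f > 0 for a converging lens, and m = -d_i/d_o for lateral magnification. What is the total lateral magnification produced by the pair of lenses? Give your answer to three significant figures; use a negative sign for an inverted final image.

-0.162

Applying the thin-lens equation to the first lens, 1/11 = 1/32.5 + 1/d_i1, which gives d_i1 = 16.628 cm.
Its lateral magnification is m_1 = -d_i1/d_o1 = -(16.628)/32.5 = -0.5116.
The intermediate image is 16.628 cm to the right of lens 1, so d_o2 = L - d_i1 = 35 - 16.628 = 18.372 cm.
Applying the thin-lens equation again with f_2 = -8.5 cm and d_o2 = 18.372 cm gives d_i2 = -5.811 cm.
m_2 = -(-5.811)/(18.372) = 0.3163.
The system's lateral magnification is m_1 m_2 = (-0.5116)(0.3163) = -0.1618.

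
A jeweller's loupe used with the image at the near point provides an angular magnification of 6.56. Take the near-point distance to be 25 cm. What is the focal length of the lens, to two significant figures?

4.5 cm

For the image at the near point, M = 1 + D/f.
f = D/(M - 1) = 25/(6.56 - 1) = 4.496 cm.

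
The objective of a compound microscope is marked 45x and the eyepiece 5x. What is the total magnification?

The overall magnification of a compound microscope is the product of the objective and eyepiece magnifications:
M = M_obj x M_eye = 45 x 5 = 225.

225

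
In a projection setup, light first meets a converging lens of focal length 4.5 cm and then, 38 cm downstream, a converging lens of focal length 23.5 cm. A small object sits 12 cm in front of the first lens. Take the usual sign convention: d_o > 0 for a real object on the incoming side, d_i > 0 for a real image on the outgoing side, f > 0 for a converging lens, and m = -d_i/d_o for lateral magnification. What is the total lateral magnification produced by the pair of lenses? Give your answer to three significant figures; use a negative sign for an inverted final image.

Lens 1: 1/d_i1 = 1/f_1 - 1/d_o1 = 1/4.5 - 1/12 = 0.13889 cm^-1, so d_i1 = 7.200 cm.
m_1 = -(7.200)/12 = -0.6000.
The intermediate image is 7.200 cm to the right of lens 1, so d_o2 = L - d_i1 = 38 - 7.200 = 30.800 cm.
Lens 2: 1/d_i2 = 1/f_2 - 1/d_o2 = 1/23.5 - 1/(30.800) = 0.01009 cm^-1, so d_i2 = 99.151 cm.
m_2 = -(99.151)/(30.800) = -3.2192.
Total m = m_1 x m_2 = (-0.6000)(-3.2192) = 1.9315.

1.93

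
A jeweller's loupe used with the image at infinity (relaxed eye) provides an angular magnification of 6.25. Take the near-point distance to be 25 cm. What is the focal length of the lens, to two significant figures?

For the image at infinity, M = D/f.
f = D/M = 25/6.25 = 4.000 cm.

4.0 cm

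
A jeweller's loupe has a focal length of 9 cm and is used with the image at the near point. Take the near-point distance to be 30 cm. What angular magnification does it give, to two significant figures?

M = 1 + D/f = 1 + 30/9 = 4.333.

4.3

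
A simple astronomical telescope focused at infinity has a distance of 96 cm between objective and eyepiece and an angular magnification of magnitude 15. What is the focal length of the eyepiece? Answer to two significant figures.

In normal adjustment the tube length equals f_obj + f_eye and |M| = f_obj/f_eye.
So f_obj = 15 f_eye and 15 f_eye + f_eye = 96 cm, giving f_eye = 96/16 = 6.000 cm and f_obj = 90.000 cm.

6.0 cm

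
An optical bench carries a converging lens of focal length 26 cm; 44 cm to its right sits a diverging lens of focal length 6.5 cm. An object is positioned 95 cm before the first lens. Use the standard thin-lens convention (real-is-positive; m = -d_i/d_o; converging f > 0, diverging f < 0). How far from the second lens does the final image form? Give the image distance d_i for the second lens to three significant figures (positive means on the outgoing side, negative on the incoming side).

First lens: d_i1 = 1/(1/26 - 1/95) = 35.797 cm.
That image sits 8.203 cm in front of the second lens, so d_o2 = 8.203 cm.
Second lens: d_i2 = 1/(1/(-6.5) - 1/(8.203)) = -3.626 cm.

-3.63 cm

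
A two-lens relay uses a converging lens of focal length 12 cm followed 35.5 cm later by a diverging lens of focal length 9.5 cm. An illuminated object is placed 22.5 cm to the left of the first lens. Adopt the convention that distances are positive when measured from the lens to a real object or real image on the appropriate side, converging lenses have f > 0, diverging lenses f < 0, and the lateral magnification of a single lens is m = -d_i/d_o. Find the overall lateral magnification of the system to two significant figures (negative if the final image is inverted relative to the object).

-0.56

First lens: d_i1 = 1/(1/12 - 1/22.5) = 25.714 cm.
m_1 = -(25.714)/22.5 = -1.1429.
That image sits 9.786 cm in front of the second lens, so d_o2 = 9.786 cm.
Second lens: d_i2 = 1/(1/(-9.5) - 1/(9.786)) = -4.820 cm.
m_2 = -(-4.820)/(9.786) = 0.4926.
Overall magnification: m = m_1 m_2 = -0.5630.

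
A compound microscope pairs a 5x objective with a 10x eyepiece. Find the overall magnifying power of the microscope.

50

The overall magnification of a compound microscope is the product of the objective and eyepiece magnifications:
M = M_obj x M_eye = 5 x 10 = 50.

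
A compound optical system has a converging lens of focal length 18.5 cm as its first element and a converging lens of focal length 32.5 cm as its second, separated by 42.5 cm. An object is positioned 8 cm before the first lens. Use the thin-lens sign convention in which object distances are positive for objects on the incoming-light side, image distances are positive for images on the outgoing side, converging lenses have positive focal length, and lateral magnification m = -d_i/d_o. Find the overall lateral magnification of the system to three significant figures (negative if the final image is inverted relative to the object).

Lens 1: 1/d_i1 = 1/f_1 - 1/d_o1 = 1/18.5 - 1/8 = -0.07095 cm^-1, so d_i1 = -14.095 cm.
m_1 = -(-14.095)/8 = 1.7619.
With d_i1 < 0 the first image is virtual and lies on the object side; the object distance for lens 2 is d_o2 = 42.5 - (-14.095) = 56.595 cm.
Lens 2: 1/d_i2 = 1/f_2 - 1/d_o2 = 1/32.5 - 1/(56.595) = 0.01310 cm^-1, so d_i2 = 76.336 cm.
m_2 = -(76.336)/(56.595) = -1.3488.
Overall magnification: m = m_1 m_2 = -2.3765.

-2.38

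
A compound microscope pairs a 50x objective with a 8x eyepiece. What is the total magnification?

400

The overall magnification of a compound microscope is the product of the objective and eyepiece magnifications:
M = M_obj x M_eye = 50 x 8 = 400.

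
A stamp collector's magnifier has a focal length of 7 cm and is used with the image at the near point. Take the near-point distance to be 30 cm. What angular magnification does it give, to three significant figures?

5.29

M = 1 + D/f = 1 + 30/7 = 5.286.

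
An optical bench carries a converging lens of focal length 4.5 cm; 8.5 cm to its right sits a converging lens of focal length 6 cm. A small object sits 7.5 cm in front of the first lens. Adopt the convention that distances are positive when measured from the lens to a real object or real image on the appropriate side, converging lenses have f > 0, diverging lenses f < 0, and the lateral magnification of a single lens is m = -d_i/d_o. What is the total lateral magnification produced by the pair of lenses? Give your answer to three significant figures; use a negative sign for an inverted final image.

Lens 1: 1/d_i1 = 1/f_1 - 1/d_o1 = 1/4.5 - 1/7.5 = 0.08889 cm^-1, so d_i1 = 11.250 cm.
m_1 = -(11.250)/7.5 = -1.5000.
Since 11.250 cm > 8.5 cm, the first image lies past the second lens and serves as a virtual object: d_o2 = L - d_i1 = -2.750 cm.
Lens 2: 1/d_i2 = 1/f_2 - 1/d_o2 = 1/6 - 1/(-2.750) = 0.53030 cm^-1, so d_i2 = 1.886 cm.
m_2 = -(1.886)/(-2.750) = 0.6857.
Overall magnification: m = m_1 m_2 = -1.0286.

-1.03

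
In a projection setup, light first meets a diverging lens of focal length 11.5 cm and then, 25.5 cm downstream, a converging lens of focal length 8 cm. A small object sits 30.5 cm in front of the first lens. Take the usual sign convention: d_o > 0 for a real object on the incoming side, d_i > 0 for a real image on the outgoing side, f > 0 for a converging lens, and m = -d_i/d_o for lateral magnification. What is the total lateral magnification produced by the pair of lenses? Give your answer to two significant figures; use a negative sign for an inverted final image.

-0.085

First lens: d_i1 = 1/(1/(-11.5) - 1/30.5) = -8.351 cm.
m_1 = -(-8.351)/30.5 = 0.2738.
With d_i1 < 0 the first image is virtual and lies on the object side; the object distance for lens 2 is d_o2 = 25.5 - (-8.351) = 33.851 cm.
Second lens: d_i2 = 1/(1/8 - 1/(33.851)) = 10.476 cm.
m_2 = -(10.476)/(33.851) = -0.3095.
Overall magnification: m = m_1 m_2 = -0.0847.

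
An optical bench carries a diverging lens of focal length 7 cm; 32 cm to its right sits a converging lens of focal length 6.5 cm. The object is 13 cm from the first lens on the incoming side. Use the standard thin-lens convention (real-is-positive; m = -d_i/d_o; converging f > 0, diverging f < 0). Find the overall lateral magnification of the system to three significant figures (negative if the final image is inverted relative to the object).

-0.0757

Applying the thin-lens equation to the first lens, 1/(-7) = 1/13 + 1/d_i1, which gives d_i1 = -4.550 cm.
Its lateral magnification is m_1 = -d_i1/d_o1 = -(-4.550)/13 = 0.3500.
With d_i1 < 0 the first image is virtual and lies on the object side; the object distance for lens 2 is d_o2 = 32 - (-4.550) = 36.550 cm.
Applying the thin-lens equation again with f_2 = 6.5 cm and d_o2 = 36.550 cm gives d_i2 = 7.906 cm.
m_2 = -(7.906)/(36.550) = -0.2163.
Overall magnification: m = m_1 m_2 = -0.0757.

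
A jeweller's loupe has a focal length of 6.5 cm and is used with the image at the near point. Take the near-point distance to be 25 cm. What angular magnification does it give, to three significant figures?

4.85

M = 1 + D/f = 1 + 25/6.5 = 4.846.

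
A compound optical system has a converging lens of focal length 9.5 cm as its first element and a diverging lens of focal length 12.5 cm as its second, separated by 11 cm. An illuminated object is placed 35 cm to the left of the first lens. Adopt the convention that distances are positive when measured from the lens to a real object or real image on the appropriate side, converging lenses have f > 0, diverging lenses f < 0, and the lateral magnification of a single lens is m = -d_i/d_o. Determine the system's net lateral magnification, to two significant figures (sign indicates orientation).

Lens 1: 1/d_i1 = 1/f_1 - 1/d_o1 = 1/9.5 - 1/35 = 0.07669 cm^-1, so d_i1 = 13.039 cm.
m_1 = -(13.039)/35 = -0.3725.
This image would form 13.039 cm past lens 1, i.e. 2.039 cm beyond lens 2, so it is a virtual object for lens 2: d_o2 = 11 - 13.039 = -2.039 cm.
Lens 2: 1/d_i2 = 1/f_2 - 1/d_o2 = 1/(-12.5) - 1/(-2.039) = 0.41038 cm^-1, so d_i2 = 2.437 cm.
m_2 = -(2.437)/(-2.039) = 1.1949.
Overall magnification: m = m_1 m_2 = -0.4452.

-0.45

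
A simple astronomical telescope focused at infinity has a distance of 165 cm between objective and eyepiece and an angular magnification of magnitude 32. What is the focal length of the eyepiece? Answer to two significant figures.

In normal adjustment the tube length equals f_obj + f_eye and |M| = f_obj/f_eye.
So f_obj = 32 f_eye and 32 f_eye + f_eye = 165 cm, giving f_eye = 165/33 = 5.000 cm and f_obj = 160.000 cm.

5.0 cm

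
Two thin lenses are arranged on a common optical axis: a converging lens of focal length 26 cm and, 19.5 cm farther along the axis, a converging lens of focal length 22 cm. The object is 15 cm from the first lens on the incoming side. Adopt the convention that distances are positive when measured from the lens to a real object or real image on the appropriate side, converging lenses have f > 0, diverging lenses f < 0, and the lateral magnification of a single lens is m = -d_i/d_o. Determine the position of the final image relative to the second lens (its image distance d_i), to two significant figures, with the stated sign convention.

37 cm

Applying the thin-lens equation to the first lens, 1/26 = 1/15 + 1/d_i1, which gives d_i1 = -35.455 cm.
With d_i1 < 0 the first image is virtual and lies on the object side; the object distance for lens 2 is d_o2 = 19.5 - (-35.455) = 54.955 cm.
Applying the thin-lens equation again with f_2 = 22 cm and d_o2 = 54.955 cm gives d_i2 = 36.687 cm.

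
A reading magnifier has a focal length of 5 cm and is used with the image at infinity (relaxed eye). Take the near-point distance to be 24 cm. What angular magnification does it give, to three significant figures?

4.80

M = D/f = 24/5 = 4.800.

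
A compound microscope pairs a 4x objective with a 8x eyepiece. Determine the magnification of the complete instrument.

The overall magnification of a compound microscope is the product of the objective and eyepiece magnifications:
M = M_obj x M_eye = 4 x 8 = 32.

32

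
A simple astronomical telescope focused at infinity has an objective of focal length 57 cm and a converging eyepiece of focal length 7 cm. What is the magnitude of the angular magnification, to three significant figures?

8.14

|M| = f_obj/|f_eye| = 57/7 = 8.143.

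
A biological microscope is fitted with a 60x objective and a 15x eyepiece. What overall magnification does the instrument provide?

The overall magnification of a compound microscope is the product of the objective and eyepiece magnifications:
M = M_obj x M_eye = 60 x 15 = 900.

900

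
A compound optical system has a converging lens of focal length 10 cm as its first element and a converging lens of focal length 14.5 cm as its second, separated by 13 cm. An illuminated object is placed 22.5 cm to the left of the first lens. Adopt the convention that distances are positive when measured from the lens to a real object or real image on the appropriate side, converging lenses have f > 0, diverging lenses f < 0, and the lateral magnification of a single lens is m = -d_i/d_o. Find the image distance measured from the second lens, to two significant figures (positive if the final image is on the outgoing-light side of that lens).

Lens 1: 1/d_i1 = 1/f_1 - 1/d_o1 = 1/10 - 1/22.5 = 0.05556 cm^-1, so d_i1 = 18.000 cm.
This image would form 18.000 cm past lens 1, i.e. 5.000 cm beyond lens 2, so it is a virtual object for lens 2: d_o2 = 13 - 18.000 = -5.000 cm.
Lens 2: 1/d_i2 = 1/f_2 - 1/d_o2 = 1/14.5 - 1/(-5.000) = 0.26897 cm^-1, so d_i2 = 3.718 cm.

3.7 cm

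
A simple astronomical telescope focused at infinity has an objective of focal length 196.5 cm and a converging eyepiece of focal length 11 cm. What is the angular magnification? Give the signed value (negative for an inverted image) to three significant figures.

-17.9

M = -f_obj/f_eye = -196.5/(11) = -17.864.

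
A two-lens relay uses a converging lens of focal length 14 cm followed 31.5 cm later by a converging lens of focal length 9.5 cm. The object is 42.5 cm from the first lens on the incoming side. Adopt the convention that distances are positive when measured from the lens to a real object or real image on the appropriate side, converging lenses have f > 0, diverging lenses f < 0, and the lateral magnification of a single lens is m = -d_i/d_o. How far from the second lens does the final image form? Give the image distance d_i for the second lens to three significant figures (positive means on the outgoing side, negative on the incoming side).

First lens: d_i1 = 1/(1/14 - 1/42.5) = 20.877 cm.
That image sits 10.623 cm in front of the second lens, so d_o2 = 10.623 cm.
Second lens: d_i2 = 1/(1/9.5 - 1/(10.623)) = 89.879 cm.

89.9 cm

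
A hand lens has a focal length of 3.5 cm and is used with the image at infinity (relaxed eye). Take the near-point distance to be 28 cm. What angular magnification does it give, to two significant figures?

8.0

M = D/f = 28/3.5 = 8.000.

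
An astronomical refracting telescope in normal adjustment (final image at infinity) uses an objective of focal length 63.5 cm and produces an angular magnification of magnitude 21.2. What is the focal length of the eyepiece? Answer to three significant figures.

3.00 cm

|M| = f_obj/f_eye, so f_eye = f_obj/|M| = 63.5/21.2 = 2.995 cm.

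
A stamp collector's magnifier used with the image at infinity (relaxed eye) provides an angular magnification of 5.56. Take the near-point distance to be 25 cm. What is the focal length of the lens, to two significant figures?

4.5 cm

For the image at infinity, M = D/f.
f = D/M = 25/5.56 = 4.496 cm.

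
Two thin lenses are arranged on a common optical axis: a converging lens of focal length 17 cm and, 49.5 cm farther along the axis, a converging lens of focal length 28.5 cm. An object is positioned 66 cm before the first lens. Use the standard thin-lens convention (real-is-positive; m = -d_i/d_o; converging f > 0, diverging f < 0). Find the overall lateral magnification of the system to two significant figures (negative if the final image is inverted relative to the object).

First lens: d_i1 = 1/(1/17 - 1/66) = 22.898 cm.
m_1 = -(22.898)/66 = -0.3469.
Object distance for lens 2: d_o2 = 49.5 - 22.898 = 26.602 cm.
Second lens: d_i2 = 1/(1/28.5 - 1/(26.602)) = -399.460 cm.
m_2 = -(-399.460)/(26.602) = 15.0161.
Total m = m_1 x m_2 = (-0.3469)(15.0161) = -5.2097.

-5.2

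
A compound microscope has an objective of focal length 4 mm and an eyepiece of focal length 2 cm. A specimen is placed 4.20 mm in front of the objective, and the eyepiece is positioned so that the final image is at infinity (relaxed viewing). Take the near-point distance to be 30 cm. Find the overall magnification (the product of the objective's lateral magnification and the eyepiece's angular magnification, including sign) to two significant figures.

-300

Convert to cm: f_obj = 4 mm = 0.4 cm; d_o = 4.20 mm = 0.42 cm.
Objective: 1/d_i = 1/f_obj - 1/d_o = 1/0.4 - 1/0.42 = 0.11905 cm^-1, so d_i = 8.400 cm.
m_obj = -d_i/d_o = -8.400/0.42 = -20.000.
Eyepiece angular magnification (image at infinity): M_eye = D/f_e = 30/2 = 15.000.
Overall M = m_obj x M_eye = (-20.000)(15.000) = -300.00.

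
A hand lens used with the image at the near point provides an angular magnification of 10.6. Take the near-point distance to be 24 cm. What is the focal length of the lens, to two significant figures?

2.5 cm

For the image at the near point, M = 1 + D/f.
f = D/(M - 1) = 24/(10.6 - 1) = 2.500 cm.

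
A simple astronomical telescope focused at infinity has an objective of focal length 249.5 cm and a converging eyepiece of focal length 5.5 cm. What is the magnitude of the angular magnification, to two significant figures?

|M| = f_obj/|f_eye| = 249.5/5.5 = 45.364.

45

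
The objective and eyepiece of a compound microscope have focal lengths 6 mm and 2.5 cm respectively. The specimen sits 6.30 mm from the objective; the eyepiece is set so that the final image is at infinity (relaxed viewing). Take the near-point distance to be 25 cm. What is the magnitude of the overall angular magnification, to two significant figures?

Convert to cm: f_obj = 6 mm = 0.6 cm; d_o = 6.30 mm = 0.63 cm.
Objective: 1/d_i = 1/f_obj - 1/d_o = 1/0.6 - 1/0.63 = 0.07937 cm^-1, so d_i = 12.600 cm.
m_obj = -d_i/d_o = -12.600/0.63 = -20.000.
Eyepiece angular magnification (image at infinity): M_eye = D/f_e = 25/2.5 = 10.000.
Overall M = m_obj x M_eye = (-20.000)(10.000) = -200.00.
|M| = 200.00.

200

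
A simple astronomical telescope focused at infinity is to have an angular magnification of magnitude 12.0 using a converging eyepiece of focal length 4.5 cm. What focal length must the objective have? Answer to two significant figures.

54 cm

|M| = f_obj/|f_eye|, so f_obj = |M| x |f_eye| = 12.0 x 4.5 = 54.000 cm.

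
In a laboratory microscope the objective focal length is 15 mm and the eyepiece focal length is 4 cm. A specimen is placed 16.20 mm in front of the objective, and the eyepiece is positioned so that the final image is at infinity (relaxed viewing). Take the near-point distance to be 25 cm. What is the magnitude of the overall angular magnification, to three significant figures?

78.1

Convert to cm: f_obj = 15 mm = 1.5 cm; d_o = 16.20 mm = 1.62 cm.
Objective: 1/d_i = 1/f_obj - 1/d_o = 1/1.5 - 1/1.62 = 0.04938 cm^-1, so d_i = 20.250 cm.
m_obj = -d_i/d_o = -20.250/1.62 = -12.500.
Eyepiece angular magnification (image at infinity): M_eye = D/f_e = 25/4 = 6.250.
Overall M = m_obj x M_eye = (-12.500)(6.250) = -78.12.
|M| = 78.12.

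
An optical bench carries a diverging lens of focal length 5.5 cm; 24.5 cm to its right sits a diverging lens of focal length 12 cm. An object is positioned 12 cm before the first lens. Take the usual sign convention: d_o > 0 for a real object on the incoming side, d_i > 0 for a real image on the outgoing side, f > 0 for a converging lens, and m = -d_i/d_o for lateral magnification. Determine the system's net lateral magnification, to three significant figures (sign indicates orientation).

Lens 1: 1/d_i1 = 1/f_1 - 1/d_o1 = 1/(-5.5) - 1/12 = -0.26515 cm^-1, so d_i1 = -3.771 cm.
m_1 = -(-3.771)/12 = 0.3143.
With d_i1 < 0 the first image is virtual and lies on the object side; the object distance for lens 2 is d_o2 = 24.5 - (-3.771) = 28.271 cm.
Lens 2: 1/d_i2 = 1/f_2 - 1/d_o2 = 1/(-12) - 1/(28.271) = -0.11870 cm^-1, so d_i2 = -8.424 cm.
m_2 = -(-8.424)/(28.271) = 0.2980.
Overall magnification: m = m_1 m_2 = 0.0937.

0.0937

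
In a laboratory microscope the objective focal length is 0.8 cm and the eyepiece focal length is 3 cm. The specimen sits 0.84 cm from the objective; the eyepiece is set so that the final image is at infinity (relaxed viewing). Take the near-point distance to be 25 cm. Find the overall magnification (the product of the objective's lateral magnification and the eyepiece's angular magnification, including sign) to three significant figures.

Objective: 1/d_i = 1/f_obj - 1/d_o = 1/0.8 - 1/0.84 = 0.05952 cm^-1, so d_i = 16.800 cm.
m_obj = -d_i/d_o = -16.800/0.84 = -20.000.
Eyepiece angular magnification (image at infinity): M_eye = D/f_e = 25/3 = 8.333.
Overall M = m_obj x M_eye = (-20.000)(8.333) = -166.67.

-167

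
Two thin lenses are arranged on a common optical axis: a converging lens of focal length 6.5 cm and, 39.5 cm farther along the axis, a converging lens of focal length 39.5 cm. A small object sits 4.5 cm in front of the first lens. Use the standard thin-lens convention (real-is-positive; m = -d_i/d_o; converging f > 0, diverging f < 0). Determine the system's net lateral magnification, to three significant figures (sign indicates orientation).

Lens 1: 1/d_i1 = 1/f_1 - 1/d_o1 = 1/6.5 - 1/4.5 = -0.06838 cm^-1, so d_i1 = -14.625 cm.
m_1 = -(-14.625)/4.5 = 3.2500.
With d_i1 < 0 the first image is virtual and lies on the object side; the object distance for lens 2 is d_o2 = 39.5 - (-14.625) = 54.125 cm.
Lens 2: 1/d_i2 = 1/f_2 - 1/d_o2 = 1/39.5 - 1/(54.125) = 0.00684 cm^-1, so d_i2 = 146.184 cm.
m_2 = -(146.184)/(54.125) = -2.7009.
Total m = m_1 x m_2 = (3.2500)(-2.7009) = -8.7778.

-8.78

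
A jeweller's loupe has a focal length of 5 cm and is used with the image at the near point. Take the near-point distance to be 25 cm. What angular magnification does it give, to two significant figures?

6.0

M = 1 + D/f = 1 + 25/5 = 6.000.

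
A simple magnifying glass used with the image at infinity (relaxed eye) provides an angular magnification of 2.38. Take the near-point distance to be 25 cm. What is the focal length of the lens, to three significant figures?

For the image at infinity, M = D/f.
f = D/M = 25/2.38 = 10.504 cm.

10.5 cm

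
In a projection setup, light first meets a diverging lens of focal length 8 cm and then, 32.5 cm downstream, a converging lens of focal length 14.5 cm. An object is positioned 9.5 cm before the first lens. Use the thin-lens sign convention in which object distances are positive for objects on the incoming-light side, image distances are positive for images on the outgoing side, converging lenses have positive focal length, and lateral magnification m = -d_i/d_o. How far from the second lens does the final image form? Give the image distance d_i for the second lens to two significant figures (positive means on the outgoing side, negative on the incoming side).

24 cm

Lens 1: 1/d_i1 = 1/f_1 - 1/d_o1 = 1/(-8) - 1/9.5 = -0.23026 cm^-1, so d_i1 = -4.343 cm.
With d_i1 < 0 the first image is virtual and lies on the object side; the object distance for lens 2 is d_o2 = 32.5 - (-4.343) = 36.843 cm.
Lens 2: 1/d_i2 = 1/f_2 - 1/d_o2 = 1/14.5 - 1/(36.843) = 0.04182 cm^-1, so d_i2 = 23.910 cm.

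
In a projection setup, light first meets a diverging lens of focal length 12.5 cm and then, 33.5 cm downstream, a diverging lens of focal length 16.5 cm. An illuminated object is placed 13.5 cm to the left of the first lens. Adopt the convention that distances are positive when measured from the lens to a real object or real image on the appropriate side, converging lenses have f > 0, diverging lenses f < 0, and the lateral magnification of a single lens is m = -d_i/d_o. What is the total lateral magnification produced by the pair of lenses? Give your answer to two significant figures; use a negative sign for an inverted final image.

0.14

First lens: d_i1 = 1/(1/(-12.5) - 1/13.5) = -6.490 cm.
m_1 = -(-6.490)/13.5 = 0.4808.
With d_i1 < 0 the first image is virtual and lies on the object side; the object distance for lens 2 is d_o2 = 33.5 - (-6.490) = 39.990 cm.
Second lens: d_i2 = 1/(1/(-16.5) - 1/(39.990)) = -11.681 cm.
m_2 = -(-11.681)/(39.990) = 0.2921.
The system's lateral magnification is m_1 m_2 = (0.4808)(0.2921) = 0.1404.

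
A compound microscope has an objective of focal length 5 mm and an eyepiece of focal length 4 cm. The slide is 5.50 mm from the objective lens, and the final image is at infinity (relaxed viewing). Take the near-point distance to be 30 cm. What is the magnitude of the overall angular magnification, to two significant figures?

Convert to cm: f_obj = 5 mm = 0.5 cm; d_o = 5.50 mm = 0.55 cm.
Objective: 1/d_i = 1/f_obj - 1/d_o = 1/0.5 - 1/0.55 = 0.18182 cm^-1, so d_i = 5.500 cm.
m_obj = -d_i/d_o = -5.500/0.55 = -10.000.
Eyepiece angular magnification (image at infinity): M_eye = D/f_e = 30/4 = 7.500.
Overall M = m_obj x M_eye = (-10.000)(7.500) = -75.00.
|M| = 75.00.

75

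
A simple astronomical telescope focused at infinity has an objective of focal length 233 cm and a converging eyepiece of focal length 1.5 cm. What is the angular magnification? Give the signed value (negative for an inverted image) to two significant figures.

M = -f_obj/f_eye = -233/(1.5) = -155.333.

-160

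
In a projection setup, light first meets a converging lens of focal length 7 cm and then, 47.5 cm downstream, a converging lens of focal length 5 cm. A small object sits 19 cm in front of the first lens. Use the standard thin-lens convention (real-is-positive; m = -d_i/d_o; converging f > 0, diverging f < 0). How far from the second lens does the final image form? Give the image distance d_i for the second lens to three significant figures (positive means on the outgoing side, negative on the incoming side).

First lens: d_i1 = 1/(1/7 - 1/19) = 11.083 cm.
Object distance for lens 2: d_o2 = 47.5 - 11.083 = 36.417 cm.
Second lens: d_i2 = 1/(1/5 - 1/(36.417)) = 5.796 cm.

5.80 cm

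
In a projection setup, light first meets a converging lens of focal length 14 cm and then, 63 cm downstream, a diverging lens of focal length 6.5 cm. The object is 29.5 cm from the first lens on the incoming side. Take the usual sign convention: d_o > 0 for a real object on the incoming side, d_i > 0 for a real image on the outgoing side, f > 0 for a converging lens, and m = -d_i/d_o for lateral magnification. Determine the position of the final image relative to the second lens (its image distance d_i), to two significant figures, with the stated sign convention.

Applying the thin-lens equation to the first lens, 1/14 = 1/29.5 + 1/d_i1, which gives d_i1 = 26.645 cm.
That image sits 36.355 cm in front of the second lens, so d_o2 = 36.355 cm.
Applying the thin-lens equation again with f_2 = -6.5 cm and d_o2 = 36.355 cm gives d_i2 = -5.514 cm.

-5.5 cm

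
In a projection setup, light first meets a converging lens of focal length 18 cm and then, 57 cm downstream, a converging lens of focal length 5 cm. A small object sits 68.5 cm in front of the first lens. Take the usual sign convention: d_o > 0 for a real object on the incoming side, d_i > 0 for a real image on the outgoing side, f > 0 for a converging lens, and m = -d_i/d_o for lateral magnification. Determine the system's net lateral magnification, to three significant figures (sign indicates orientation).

First lens: d_i1 = 1/(1/18 - 1/68.5) = 24.416 cm.
m_1 = -(24.416)/68.5 = -0.3564.
Object distance for lens 2: d_o2 = 57 - 24.416 = 32.584 cm.
Second lens: d_i2 = 1/(1/5 - 1/(32.584)) = 5.906 cm.
m_2 = -(5.906)/(32.584) = -0.1813.
Total m = m_1 x m_2 = (-0.3564)(-0.1813) = 0.0646.

0.0646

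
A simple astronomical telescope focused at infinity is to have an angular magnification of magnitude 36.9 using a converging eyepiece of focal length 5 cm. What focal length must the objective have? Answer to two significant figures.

180 cm

|M| = f_obj/|f_eye|, so f_obj = |M| x |f_eye| = 36.9 x 5 = 184.500 cm.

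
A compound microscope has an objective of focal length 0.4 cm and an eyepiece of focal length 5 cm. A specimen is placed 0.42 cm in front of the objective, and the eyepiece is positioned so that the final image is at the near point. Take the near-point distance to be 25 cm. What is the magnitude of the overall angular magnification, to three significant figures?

120

Objective: 1/d_i = 1/f_obj - 1/d_o = 1/0.4 - 1/0.42 = 0.11905 cm^-1, so d_i = 8.400 cm.
m_obj = -d_i/d_o = -8.400/0.42 = -20.000.
Eyepiece angular magnification (image at near point): M_eye = 1 + D/f_e = 1 + 25/5 = 6.000.
Overall M = m_obj x M_eye = (-20.000)(6.000) = -120.00.
|M| = 120.00.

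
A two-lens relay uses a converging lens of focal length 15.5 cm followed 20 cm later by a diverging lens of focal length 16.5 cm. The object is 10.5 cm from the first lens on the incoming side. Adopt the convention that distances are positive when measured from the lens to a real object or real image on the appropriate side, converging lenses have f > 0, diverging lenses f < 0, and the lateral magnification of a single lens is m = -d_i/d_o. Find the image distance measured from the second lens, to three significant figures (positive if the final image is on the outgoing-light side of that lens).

-12.6 cm

Lens 1: 1/d_i1 = 1/f_1 - 1/d_o1 = 1/15.5 - 1/10.5 = -0.03072 cm^-1, so d_i1 = -32.550 cm.
The intermediate image is virtual, 32.550 cm to the left of lens 1, so d_o2 = L - d_i1 = 20 - (-32.550) = 52.550 cm.
Lens 2: 1/d_i2 = 1/f_2 - 1/d_o2 = 1/(-16.5) - 1/(52.550) = -0.07964 cm^-1, so d_i2 = -12.557 cm.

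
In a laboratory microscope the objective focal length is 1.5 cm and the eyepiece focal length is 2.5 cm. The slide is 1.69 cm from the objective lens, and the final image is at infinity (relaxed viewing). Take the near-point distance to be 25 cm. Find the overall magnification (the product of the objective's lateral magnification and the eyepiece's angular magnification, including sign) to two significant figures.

Objective: 1/d_i = 1/f_obj - 1/d_o = 1/1.5 - 1/1.69 = 0.07495 cm^-1, so d_i = 13.342 cm.
m_obj = -d_i/d_o = -13.342/1.69 = -7.895.
Eyepiece angular magnification (image at infinity): M_eye = D/f_e = 25/2.5 = 10.000.
Overall M = m_obj x M_eye = (-7.895)(10.000) = -78.95.

-79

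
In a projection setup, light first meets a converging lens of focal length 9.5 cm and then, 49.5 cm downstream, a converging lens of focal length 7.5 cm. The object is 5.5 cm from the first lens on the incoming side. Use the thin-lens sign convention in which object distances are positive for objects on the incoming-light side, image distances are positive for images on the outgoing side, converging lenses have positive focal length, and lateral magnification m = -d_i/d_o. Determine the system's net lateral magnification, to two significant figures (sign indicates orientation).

-0.32

First lens: d_i1 = 1/(1/9.5 - 1/5.5) = -13.062 cm.
m_1 = -(-13.062)/5.5 = 2.3750.
With d_i1 < 0 the first image is virtual and lies on the object side; the object distance for lens 2 is d_o2 = 49.5 - (-13.062) = 62.562 cm.
Second lens: d_i2 = 1/(1/7.5 - 1/(62.562)) = 8.522 cm.
m_2 = -(8.522)/(62.562) = -0.1362.
Total m = m_1 x m_2 = (2.3750)(-0.1362) = -0.3235.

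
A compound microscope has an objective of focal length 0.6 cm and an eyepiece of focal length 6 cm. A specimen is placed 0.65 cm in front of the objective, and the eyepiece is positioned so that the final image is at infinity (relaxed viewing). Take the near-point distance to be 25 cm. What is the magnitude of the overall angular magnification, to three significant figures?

Objective: 1/d_i = 1/f_obj - 1/d_o = 1/0.6 - 1/0.65 = 0.12821 cm^-1, so d_i = 7.800 cm.
m_obj = -d_i/d_o = -7.800/0.65 = -12.000.
Eyepiece angular magnification (image at infinity): M_eye = D/f_e = 25/6 = 4.167.
Overall M = m_obj x M_eye = (-12.000)(4.167) = -50.00.
|M| = 50.00.

50.0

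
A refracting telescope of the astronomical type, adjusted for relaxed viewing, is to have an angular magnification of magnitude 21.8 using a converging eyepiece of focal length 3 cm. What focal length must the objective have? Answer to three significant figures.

|M| = f_obj/|f_eye|, so f_obj = |M| x |f_eye| = 21.8 x 3 = 65.400 cm.

65.4 cm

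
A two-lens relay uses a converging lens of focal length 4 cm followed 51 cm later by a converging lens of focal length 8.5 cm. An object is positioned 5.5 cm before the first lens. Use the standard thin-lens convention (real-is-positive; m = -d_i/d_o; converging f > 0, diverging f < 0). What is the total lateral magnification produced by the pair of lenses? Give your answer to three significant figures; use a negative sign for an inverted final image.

0.814

Lens 1: 1/d_i1 = 1/f_1 - 1/d_o1 = 1/4 - 1/5.5 = 0.06818 cm^-1, so d_i1 = 14.667 cm.
m_1 = -(14.667)/5.5 = -2.6667.
Object distance for lens 2: d_o2 = 51 - 14.667 = 36.333 cm.
Lens 2: 1/d_i2 = 1/f_2 - 1/d_o2 = 1/8.5 - 1/(36.333) = 0.09012 cm^-1, so d_i2 = 11.096 cm.
m_2 = -(11.096)/(36.333) = -0.3054.
The system's lateral magnification is m_1 m_2 = (-2.6667)(-0.3054) = 0.8144.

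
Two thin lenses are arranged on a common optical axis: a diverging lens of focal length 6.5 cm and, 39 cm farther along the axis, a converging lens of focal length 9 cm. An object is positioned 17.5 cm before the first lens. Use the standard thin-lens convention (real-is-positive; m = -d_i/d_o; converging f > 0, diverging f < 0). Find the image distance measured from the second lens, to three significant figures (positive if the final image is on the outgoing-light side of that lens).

11.3 cm

Applying the thin-lens equation to the first lens, 1/(-6.5) = 1/17.5 + 1/d_i1, which gives d_i1 = -4.740 cm.
The intermediate image is virtual, 4.740 cm to the left of lens 1, so d_o2 = L - d_i1 = 39 - (-4.740) = 43.740 cm.
Applying the thin-lens equation again with f_2 = 9 cm and d_o2 = 43.740 cm gives d_i2 = 11.332 cm.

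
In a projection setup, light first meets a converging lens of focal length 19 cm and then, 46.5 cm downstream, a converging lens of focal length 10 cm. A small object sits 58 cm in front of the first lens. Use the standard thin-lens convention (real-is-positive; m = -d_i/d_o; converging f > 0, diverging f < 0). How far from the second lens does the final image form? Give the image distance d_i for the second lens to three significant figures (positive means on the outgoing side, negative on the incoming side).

Applying the thin-lens equation to the first lens, 1/19 = 1/58 + 1/d_i1, which gives d_i1 = 28.256 cm.
That image sits 18.244 cm in front of the second lens, so d_o2 = 18.244 cm.
Applying the thin-lens equation again with f_2 = 10 cm and d_o2 = 18.244 cm gives d_i2 = 22.131 cm.

22.1 cm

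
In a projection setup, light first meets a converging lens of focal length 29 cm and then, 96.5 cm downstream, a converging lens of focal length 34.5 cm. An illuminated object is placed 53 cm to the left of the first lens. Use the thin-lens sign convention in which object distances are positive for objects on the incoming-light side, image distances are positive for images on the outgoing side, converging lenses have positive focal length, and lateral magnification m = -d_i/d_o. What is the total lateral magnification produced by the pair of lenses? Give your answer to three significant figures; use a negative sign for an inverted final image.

-20.4

Applying the thin-lens equation to the first lens, 1/29 = 1/53 + 1/d_i1, which gives d_i1 = 64.042 cm.
Its lateral magnification is m_1 = -d_i1/d_o1 = -(64.042)/53 = -1.2083.
The intermediate image is 64.042 cm to the right of lens 1, so d_o2 = L - d_i1 = 96.5 - 64.042 = 32.458 cm.
Applying the thin-lens equation again with f_2 = 34.5 cm and d_o2 = 32.458 cm gives d_i2 = -548.480 cm.
m_2 = -(-548.480)/(32.458) = 16.8980.
The system's lateral magnification is m_1 m_2 = (-1.2083)(16.8980) = -20.4184.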